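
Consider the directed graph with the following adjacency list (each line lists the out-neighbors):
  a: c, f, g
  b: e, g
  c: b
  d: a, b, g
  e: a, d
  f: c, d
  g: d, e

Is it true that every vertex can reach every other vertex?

From d we can reach every vertex (a, b, c, d, e, f, g), and every vertex can reach d (a, b, c, d, e, f, g). So the whole graph is one strongly connected component.

Yes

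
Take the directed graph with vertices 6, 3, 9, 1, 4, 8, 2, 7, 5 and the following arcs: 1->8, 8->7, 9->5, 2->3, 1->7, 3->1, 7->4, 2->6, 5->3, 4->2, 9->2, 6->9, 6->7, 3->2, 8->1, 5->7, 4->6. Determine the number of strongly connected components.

1

{1, 2, 3, 4, 5, 6, 7, 8, 9} are all mutually reachable — one SCC of size 9.
That gives 1 strongly connected component.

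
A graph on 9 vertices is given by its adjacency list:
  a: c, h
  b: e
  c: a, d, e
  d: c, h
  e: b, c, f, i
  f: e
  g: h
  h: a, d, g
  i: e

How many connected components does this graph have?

1

Starting from a we can reach a, b, c, d, e, f, g, h, i. That is one component of size 9.
Total: 1 component.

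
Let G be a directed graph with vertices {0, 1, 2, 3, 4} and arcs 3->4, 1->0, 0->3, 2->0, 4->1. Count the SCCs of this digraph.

2

{0, 1, 3, 4} are all mutually reachable — one SCC of size 4.
{2} is an SCC by itself.
That gives 2 strongly connected components.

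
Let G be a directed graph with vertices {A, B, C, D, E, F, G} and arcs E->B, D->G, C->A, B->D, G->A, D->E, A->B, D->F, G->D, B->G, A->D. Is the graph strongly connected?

There is no directed path from F to B, so the graph is not strongly connected.

No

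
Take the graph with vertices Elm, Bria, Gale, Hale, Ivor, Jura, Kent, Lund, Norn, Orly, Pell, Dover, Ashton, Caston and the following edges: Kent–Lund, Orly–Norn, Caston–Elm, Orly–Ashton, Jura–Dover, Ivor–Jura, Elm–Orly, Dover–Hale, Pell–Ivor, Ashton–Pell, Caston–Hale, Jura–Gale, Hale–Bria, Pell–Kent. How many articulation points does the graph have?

5

Removing Hale increases the component count from 1 to 2, so Hale is a cut vertex.
Removing Jura increases the component count from 1 to 2, so Jura is a cut vertex.
Removing Kent increases the component count from 1 to 2, so Kent is a cut vertex.
Likewise Orly, Pell are cut vertices.
By contrast removing Lund leaves 1 component; it is not a cut vertex. No other vertex is a cut vertex either.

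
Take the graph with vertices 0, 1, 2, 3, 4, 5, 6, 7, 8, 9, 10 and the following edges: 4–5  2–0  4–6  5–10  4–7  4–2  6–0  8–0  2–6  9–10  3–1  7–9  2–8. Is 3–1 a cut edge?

Yes

Removing 3–1 leaves no path between 3 and 1: the component count goes from 2 to 3. So it is a bridge.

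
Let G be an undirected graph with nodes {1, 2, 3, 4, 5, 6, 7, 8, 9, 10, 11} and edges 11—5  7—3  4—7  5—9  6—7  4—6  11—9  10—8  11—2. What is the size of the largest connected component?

1 is isolated — a component by itself.
Starting from 8 we can reach 8, 10. That is one component of size 2.
Starting from 2 we can reach 2, 5, 9, 11. That is one component of size 4.
Starting from 3 we can reach 3, 4, 6, 7. That is one component of size 4.
The largest has 4 vertices.

4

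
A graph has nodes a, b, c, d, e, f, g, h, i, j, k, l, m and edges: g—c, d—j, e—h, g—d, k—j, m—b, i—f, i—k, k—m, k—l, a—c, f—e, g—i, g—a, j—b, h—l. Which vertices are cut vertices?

g

Removing g increases the component count from 1 to 2, so g is a cut vertex.
By contrast removing l leaves 1 component; it is not a cut vertex. No other vertex is a cut vertex either.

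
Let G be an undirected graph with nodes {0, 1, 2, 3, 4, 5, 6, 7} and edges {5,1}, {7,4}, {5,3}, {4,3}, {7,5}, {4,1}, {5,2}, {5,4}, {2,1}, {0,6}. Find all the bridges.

The edges on the cycle 5-2-1-5 are not bridges since each lies on that cycle.
But removing 0 - 6 disconnects 0 from 6 — this is a bridge.

0-6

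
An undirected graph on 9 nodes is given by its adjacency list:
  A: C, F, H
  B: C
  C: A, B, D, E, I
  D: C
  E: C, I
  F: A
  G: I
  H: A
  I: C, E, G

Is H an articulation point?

No

Deleting H leaves 1 component (was 1), so H is not a cut vertex.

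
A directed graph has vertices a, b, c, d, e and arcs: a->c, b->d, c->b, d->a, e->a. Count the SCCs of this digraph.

2

{a, b, c, d} are all mutually reachable — one SCC of size 4.
{e} is an SCC by itself.
That gives 2 strongly connected components.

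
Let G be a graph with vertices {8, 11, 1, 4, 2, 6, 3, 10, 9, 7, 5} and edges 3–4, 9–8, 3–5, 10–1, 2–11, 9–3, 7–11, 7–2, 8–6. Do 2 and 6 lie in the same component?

No

The component containing 2 is {2, 7, 11}, and 6 is not in it.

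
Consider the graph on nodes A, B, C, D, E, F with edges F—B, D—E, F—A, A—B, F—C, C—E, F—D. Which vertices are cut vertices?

F

Removing F increases the component count from 1 to 2, so F is a cut vertex.
By contrast removing C leaves 1 component; it is not a cut vertex. No other vertex is a cut vertex either.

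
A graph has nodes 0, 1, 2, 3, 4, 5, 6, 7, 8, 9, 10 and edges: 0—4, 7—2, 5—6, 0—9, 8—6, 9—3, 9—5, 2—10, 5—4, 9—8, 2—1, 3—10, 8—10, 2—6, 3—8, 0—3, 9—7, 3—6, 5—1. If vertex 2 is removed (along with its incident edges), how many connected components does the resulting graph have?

1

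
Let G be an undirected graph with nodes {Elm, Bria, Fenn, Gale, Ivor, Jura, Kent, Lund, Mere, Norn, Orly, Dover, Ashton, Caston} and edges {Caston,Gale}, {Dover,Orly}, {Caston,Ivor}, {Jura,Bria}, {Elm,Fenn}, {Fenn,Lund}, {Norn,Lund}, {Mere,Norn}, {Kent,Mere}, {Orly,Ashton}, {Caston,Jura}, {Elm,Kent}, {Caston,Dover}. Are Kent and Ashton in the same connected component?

The component containing Kent is {Elm, Fenn, Kent, Lund, Mere, Norn}, and Ashton is not in it.

No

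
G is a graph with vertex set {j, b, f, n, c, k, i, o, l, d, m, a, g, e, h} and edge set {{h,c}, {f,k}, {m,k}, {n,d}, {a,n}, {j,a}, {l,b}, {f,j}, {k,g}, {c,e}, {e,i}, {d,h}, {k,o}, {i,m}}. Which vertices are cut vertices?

k

Removing k increases the component count from 2 to 4, so k is a cut vertex.
By contrast removing l leaves 2 components; it is not a cut vertex. No other vertex is a cut vertex either.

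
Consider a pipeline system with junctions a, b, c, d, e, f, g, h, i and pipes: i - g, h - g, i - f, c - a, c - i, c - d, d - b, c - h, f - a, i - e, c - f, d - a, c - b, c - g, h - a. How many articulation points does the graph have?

1

Removing i increases the component count from 1 to 2, so i is a cut vertex.
By contrast removing d leaves 1 component; it is not a cut vertex. No other vertex is a cut vertex either.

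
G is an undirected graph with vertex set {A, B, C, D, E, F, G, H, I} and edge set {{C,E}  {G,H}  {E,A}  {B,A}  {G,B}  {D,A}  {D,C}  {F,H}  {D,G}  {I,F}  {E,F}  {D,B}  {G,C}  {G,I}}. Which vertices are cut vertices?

Removing I, for instance, still leaves 1 component. No single vertex removal increases the component count — the graph has no articulation points.

none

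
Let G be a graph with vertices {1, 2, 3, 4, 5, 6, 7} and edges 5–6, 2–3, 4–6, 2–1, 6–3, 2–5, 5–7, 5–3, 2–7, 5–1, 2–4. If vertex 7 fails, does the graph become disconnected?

No

Deleting 7 leaves 1 component (was 1) (its neighbors 2, 5 remain connected to each other), so 7 is not a cut vertex.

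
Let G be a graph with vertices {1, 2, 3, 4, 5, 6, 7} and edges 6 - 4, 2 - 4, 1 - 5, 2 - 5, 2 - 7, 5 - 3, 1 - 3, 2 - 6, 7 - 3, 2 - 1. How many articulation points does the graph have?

1

Removing 2 increases the component count from 1 to 2, so 2 is a cut vertex.
By contrast removing 3 leaves 1 component; it is not a cut vertex. No other vertex is a cut vertex either.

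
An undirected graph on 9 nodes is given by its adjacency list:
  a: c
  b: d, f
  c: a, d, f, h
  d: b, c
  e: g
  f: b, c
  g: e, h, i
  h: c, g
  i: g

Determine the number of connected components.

1

Starting from a we can reach a, b, c, d, e, f, g, h, i. That is one component of size 9.
Total: 1 component.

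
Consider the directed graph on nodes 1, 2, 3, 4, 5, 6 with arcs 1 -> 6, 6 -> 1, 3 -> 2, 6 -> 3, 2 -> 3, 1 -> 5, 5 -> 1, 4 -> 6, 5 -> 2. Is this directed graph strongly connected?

There is no directed path from 3 to 6, so the graph is not strongly connected.

No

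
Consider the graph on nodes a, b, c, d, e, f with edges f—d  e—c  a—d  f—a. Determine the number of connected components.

b is isolated — a component by itself.
Starting from c we can reach c, e. That is one component of size 2.
Starting from a we can reach a, d, f. That is one component of size 3.
Total: 3 components.

3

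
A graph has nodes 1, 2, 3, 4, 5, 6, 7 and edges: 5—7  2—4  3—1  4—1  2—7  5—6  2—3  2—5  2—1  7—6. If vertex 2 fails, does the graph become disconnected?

Deleting 2 raises the number of components from 1 to 2, so 2 is a cut vertex.

Yes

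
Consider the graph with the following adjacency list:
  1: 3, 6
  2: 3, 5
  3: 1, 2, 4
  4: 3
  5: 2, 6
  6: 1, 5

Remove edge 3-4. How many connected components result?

2

Before removal there is 1 component.
3-4 is a bridge — removing it separates 3's side from 4's side.
After removal: 2 components.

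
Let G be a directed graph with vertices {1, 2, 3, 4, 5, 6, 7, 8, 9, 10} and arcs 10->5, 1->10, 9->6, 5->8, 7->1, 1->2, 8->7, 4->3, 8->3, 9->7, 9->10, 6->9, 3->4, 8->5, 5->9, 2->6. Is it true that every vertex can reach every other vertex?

No

There is no directed path from 3 to 6, so the graph is not strongly connected.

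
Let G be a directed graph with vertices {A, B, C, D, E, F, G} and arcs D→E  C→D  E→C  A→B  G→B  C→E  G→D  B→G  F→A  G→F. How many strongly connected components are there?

{A, B, F, G} are all mutually reachable — one SCC of size 4.
{C, D, E} are all mutually reachable — one SCC of size 3.
That gives 2 strongly connected components.

2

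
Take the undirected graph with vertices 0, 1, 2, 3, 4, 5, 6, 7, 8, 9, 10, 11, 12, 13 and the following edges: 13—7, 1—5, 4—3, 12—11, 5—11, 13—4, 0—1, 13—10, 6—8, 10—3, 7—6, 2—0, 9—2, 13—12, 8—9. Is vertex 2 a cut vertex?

No

Deleting 2 leaves 1 component (was 1) (its neighbors 0, 9 remain connected to each other), so 2 is not a cut vertex.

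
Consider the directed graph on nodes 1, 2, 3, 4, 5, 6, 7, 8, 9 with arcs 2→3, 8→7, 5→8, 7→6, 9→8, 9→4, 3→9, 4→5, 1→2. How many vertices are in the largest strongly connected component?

{6} is an SCC by itself.
{5} is an SCC by itself.
{2} is an SCC by itself.
{7} is an SCC by itself.
{9} is an SCC by itself.
(and 4 more singleton SCCs)
The largest has 1 vertex.

1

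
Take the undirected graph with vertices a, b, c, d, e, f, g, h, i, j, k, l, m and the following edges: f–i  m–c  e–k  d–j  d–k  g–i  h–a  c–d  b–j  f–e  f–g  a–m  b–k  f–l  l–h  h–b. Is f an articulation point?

Yes

Deleting f raises the number of components from 1 to 2, so f is a cut vertex.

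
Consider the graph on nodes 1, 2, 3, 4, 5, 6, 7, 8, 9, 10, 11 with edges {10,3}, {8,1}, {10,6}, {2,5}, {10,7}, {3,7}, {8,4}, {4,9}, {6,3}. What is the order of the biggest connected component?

4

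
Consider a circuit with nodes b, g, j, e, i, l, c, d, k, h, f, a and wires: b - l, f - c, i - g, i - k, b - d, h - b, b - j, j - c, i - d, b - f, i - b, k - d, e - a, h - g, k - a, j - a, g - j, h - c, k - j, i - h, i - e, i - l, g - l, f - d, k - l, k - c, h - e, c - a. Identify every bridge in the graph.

none

The edges on the cycle i-k-c-f-b-i are not bridges since each lies on that cycle.
Every edge lies on some cycle, so there are no bridges.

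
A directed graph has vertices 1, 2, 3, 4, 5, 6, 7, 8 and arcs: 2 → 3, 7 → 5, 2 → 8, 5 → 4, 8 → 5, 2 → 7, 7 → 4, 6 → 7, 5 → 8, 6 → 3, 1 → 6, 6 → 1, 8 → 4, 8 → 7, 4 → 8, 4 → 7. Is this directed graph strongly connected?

No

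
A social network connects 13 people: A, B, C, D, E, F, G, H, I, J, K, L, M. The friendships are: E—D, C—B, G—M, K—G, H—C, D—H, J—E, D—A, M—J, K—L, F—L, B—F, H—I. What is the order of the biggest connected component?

13

Starting from A we can reach A, B, C, D, E, F, G, H, I, J, K, L, M. That is one component of size 13.
The largest has 13 vertices.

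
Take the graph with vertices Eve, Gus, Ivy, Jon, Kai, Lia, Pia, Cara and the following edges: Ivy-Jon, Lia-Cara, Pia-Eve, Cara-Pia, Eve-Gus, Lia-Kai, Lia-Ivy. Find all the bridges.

Cara-Lia, Cara-Pia, Eve-Gus, Eve-Pia, Ivy-Jon, Ivy-Lia, Kai-Lia

removing Kai-Lia disconnects Kai from Lia; removing Eve-Pia disconnects Eve from Pia; removing Cara-Lia disconnects Cara from Lia; removing Pia-Cara disconnects Pia from Cara — these are bridges.
In total 7 edges are bridges.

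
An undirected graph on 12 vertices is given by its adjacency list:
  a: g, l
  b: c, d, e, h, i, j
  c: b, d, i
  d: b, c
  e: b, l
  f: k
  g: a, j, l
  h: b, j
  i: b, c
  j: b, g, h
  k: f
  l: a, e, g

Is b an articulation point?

Yes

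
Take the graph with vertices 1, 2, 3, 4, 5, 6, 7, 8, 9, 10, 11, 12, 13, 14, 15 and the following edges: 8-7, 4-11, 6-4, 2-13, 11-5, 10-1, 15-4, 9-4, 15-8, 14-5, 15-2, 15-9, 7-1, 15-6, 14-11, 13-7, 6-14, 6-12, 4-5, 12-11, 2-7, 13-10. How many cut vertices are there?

Removing 15 increases the component count from 2 to 3, so 15 is a cut vertex.
By contrast removing 14 leaves 2 components; it is not a cut vertex. No other vertex is a cut vertex either.

1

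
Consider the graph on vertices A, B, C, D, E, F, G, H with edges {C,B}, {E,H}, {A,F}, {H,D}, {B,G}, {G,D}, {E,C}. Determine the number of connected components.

2

Starting from A we can reach A, F. That is one component of size 2.
Starting from B we can reach B, C, D, E, G, H. That is one component of size 6.
Total: 2 components.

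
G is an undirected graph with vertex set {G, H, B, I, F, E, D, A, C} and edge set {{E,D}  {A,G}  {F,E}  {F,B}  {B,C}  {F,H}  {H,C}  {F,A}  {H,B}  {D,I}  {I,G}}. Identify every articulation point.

F

Removing F increases the component count from 1 to 2, so F is a cut vertex.
By contrast removing H leaves 1 component; it is not a cut vertex. No other vertex is a cut vertex either.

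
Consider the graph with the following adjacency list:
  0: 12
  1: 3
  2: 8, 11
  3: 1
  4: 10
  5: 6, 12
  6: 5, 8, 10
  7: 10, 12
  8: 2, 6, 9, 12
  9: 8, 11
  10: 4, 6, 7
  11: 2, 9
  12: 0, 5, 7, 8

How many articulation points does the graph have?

3

Removing 8 increases the component count from 2 to 3, so 8 is a cut vertex.
Removing 10 increases the component count from 2 to 3, so 10 is a cut vertex.
Removing 12 increases the component count from 2 to 3, so 12 is a cut vertex.
By contrast removing 2 leaves 2 components; it is not a cut vertex. No other vertex is a cut vertex either.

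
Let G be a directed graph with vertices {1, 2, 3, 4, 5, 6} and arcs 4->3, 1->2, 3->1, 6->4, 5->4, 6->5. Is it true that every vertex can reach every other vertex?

There is no directed path from 5 to 6, so the graph is not strongly connected.

No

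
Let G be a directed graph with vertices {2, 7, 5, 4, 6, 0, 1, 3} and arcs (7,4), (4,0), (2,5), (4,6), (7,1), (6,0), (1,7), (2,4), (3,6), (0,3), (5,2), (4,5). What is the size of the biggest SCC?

3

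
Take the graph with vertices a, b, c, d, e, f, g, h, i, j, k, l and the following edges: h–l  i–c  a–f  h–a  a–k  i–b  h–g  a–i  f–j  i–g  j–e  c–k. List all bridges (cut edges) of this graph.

a-f, b-i, e-j, f-j, h-l

The edges on the cycle a-i-c-k-a are not bridges since each lies on that cycle.
But removing l–h disconnects l from h; removing f–j disconnects f from j; removing e–j disconnects e from j; removing f–a disconnects f from a — these are bridges.
In total 5 edges are bridges.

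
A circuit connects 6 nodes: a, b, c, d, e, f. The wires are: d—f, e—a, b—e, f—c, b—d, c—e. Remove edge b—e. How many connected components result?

1

b and e are still connected via b-d-f-c-e, so the component count stays at 1.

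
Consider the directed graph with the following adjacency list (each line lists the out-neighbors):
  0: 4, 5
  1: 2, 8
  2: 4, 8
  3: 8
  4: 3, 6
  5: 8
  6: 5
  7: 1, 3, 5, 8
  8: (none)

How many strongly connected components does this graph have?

9

{8} is an SCC by itself.
{1} is an SCC by itself.
{4} is an SCC by itself.
{7} is an SCC by itself.
{5} is an SCC by itself.
(and 4 more singleton SCCs)
That gives 9 strongly connected components.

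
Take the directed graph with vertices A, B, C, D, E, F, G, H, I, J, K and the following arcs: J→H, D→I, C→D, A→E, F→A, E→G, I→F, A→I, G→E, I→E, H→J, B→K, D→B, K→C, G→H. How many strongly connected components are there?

{B, C, D, K} are all mutually reachable — one SCC of size 4.
{A, F, I} are all mutually reachable — one SCC of size 3.
{E, G} are all mutually reachable — one SCC of size 2.
{H, J} are all mutually reachable — one SCC of size 2.
That gives 4 strongly connected components.

4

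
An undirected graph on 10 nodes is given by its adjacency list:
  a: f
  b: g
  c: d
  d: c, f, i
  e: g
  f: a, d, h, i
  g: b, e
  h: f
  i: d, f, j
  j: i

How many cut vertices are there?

Removing d increases the component count from 2 to 3, so d is a cut vertex.
Removing f increases the component count from 2 to 4, so f is a cut vertex.
Removing g increases the component count from 2 to 3, so g is a cut vertex.
Likewise i is a cut vertex.
By contrast removing a leaves 2 components; it is not a cut vertex. No other vertex is a cut vertex either.

4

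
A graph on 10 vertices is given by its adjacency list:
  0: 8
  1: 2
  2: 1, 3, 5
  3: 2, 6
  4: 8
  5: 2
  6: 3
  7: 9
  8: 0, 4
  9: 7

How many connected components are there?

3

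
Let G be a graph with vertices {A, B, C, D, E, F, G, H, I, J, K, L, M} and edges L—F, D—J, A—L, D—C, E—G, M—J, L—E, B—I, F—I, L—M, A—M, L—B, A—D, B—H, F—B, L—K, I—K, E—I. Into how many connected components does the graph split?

1

Starting from A we can reach A, B, C, D, E, F, G, H, I, J, K, L, M. That is one component of size 13.
Total: 1 component.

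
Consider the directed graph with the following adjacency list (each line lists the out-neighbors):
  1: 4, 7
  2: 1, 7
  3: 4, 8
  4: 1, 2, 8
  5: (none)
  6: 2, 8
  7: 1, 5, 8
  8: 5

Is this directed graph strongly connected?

No

There is no directed path from 8 to 7, so the graph is not strongly connected.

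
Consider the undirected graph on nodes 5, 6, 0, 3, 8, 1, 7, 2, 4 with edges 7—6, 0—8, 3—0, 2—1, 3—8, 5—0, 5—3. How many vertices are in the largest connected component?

4

4 is isolated — a component by itself.
Starting from 6 we can reach 6, 7. That is one component of size 2.
Starting from 1 we can reach 1, 2. That is one component of size 2.
Starting from 0 we can reach 0, 3, 5, 8. That is one component of size 4.
The largest has 4 vertices.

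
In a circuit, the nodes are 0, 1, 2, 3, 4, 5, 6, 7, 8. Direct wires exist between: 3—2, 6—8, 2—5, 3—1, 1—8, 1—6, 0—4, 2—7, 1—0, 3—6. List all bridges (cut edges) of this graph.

The edges on the cycle 1-6-8-1 are not bridges since each lies on that cycle.
But removing 2—5 disconnects 2 from 5; removing 4—0 disconnects 4 from 0; removing 2—7 disconnects 2 from 7; removing 1—0 disconnects 1 from 0 — these are bridges.
In total 5 edges are bridges.

0-1, 0-4, 2-3, 2-5, 2-7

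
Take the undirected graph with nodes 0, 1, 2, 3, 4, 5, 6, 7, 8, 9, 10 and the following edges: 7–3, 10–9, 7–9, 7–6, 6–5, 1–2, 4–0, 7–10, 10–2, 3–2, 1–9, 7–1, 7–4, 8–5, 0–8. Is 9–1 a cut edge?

After removing 9–1, the path 9-7-1 still connects them, so the edge is not a bridge.

No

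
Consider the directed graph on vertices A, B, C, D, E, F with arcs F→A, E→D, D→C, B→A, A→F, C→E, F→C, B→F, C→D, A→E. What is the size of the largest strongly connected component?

{C, D, E} are all mutually reachable — one SCC of size 3.
{A, F} are all mutually reachable — one SCC of size 2.
{B} is an SCC by itself.
The largest has 3 vertices.

3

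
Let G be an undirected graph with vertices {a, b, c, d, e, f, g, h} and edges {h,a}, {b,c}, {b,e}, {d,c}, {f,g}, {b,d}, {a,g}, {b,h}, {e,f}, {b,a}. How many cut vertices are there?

Removing b increases the component count from 1 to 2, so b is a cut vertex.
By contrast removing f leaves 1 component; it is not a cut vertex. No other vertex is a cut vertex either.

1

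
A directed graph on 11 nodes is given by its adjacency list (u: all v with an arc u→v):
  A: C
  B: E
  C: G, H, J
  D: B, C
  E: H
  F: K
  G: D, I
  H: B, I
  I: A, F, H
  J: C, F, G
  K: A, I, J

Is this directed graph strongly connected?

Yes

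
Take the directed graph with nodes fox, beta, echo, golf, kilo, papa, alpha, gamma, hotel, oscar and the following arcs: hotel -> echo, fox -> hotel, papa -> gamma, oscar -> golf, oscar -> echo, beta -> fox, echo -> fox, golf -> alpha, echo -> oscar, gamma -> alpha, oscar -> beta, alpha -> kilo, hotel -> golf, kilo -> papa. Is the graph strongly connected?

There is no directed path from kilo to beta, so the graph is not strongly connected.

No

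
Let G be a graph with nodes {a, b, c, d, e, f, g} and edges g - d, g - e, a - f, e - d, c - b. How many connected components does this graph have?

Starting from a we can reach a, f. That is one component of size 2.
Starting from b we can reach b, c. That is one component of size 2.
Starting from d we can reach d, e, g. That is one component of size 3.
Total: 3 components.

3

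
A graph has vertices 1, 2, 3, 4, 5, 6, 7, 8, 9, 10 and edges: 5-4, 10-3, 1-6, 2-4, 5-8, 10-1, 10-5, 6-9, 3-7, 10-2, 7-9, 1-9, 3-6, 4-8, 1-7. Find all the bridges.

The edges on the cycle 10-2-4-8-5-10 are not bridges since each lies on that cycle.
Every edge lies on some cycle, so there are no bridges.

none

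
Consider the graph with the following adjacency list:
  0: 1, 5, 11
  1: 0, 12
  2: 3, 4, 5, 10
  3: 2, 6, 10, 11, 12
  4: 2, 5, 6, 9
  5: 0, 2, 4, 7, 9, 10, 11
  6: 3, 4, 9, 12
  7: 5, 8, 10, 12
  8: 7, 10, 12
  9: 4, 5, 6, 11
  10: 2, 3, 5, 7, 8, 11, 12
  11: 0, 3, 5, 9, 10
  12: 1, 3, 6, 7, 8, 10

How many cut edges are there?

The edges on the cycle 7-8-12-6-4-5-7 are not bridges since each lies on that cycle.
Every edge lies on some cycle, so there are no bridges.

0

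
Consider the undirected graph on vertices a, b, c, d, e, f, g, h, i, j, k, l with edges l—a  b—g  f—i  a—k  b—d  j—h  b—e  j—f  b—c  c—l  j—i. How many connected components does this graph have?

2

Starting from f we can reach f, h, i, j. That is one component of size 4.
Starting from a we can reach a, b, c, d, e, g, k, l. That is one component of size 8.
Total: 2 components.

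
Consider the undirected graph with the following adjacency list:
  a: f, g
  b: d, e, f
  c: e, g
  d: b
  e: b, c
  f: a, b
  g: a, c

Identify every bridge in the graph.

b-d

The edges on the cycle b-e-c-g-a-f-b are not bridges since each lies on that cycle.
But removing b-d disconnects b from d — this is a bridge.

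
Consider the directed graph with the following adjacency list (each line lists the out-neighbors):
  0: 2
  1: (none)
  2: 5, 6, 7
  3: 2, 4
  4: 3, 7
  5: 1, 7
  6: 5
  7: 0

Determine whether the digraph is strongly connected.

No

There is no directed path from 1 to 4, so the graph is not strongly connected.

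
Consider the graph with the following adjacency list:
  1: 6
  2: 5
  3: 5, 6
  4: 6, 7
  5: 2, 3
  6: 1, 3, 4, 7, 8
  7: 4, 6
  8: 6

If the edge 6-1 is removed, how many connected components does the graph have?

Before removal there is 1 component.
6-1 is a bridge — removing it separates 6's side from 1's side.
After removal: 2 components.

2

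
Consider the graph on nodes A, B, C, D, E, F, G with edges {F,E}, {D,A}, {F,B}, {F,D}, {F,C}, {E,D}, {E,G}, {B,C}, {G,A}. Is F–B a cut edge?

No

After removing F–B, the path F-C-B still connects them, so the edge is not a bridge.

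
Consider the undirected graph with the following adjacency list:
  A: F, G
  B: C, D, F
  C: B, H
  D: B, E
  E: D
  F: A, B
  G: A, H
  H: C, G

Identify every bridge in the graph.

B-D, D-E

The edges on the cycle A-G-H-C-B-F-A are not bridges since each lies on that cycle.
But removing D-E disconnects D from E; removing B-D disconnects B from D — these are bridges.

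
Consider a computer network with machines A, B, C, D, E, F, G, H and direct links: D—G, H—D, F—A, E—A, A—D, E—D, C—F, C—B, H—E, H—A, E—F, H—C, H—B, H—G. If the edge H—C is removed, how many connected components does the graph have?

1

H and C are still connected via H-B-C, so the component count stays at 1.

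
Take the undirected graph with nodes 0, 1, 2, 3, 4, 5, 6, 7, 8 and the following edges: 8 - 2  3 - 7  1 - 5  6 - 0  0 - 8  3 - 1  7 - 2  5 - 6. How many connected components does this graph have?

4 is isolated — a component by itself.
Starting from 0 we can reach 0, 1, 2, 3, 5, 6, 7, 8. That is one component of size 8.
Total: 2 components.

2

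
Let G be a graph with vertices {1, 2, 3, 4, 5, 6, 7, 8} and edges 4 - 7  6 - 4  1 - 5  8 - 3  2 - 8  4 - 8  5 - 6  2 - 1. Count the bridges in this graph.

2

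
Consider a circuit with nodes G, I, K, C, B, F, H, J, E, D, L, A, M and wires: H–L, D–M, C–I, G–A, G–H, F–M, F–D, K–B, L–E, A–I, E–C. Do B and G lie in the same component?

No

The component containing B is {B, K}, and G is not in it.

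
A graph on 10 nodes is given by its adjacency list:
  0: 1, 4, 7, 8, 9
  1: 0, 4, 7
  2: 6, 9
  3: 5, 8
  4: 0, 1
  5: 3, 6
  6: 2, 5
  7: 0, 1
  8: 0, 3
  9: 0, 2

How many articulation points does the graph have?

Removing 0 increases the component count from 1 to 2, so 0 is a cut vertex.
By contrast removing 2 leaves 1 component; it is not a cut vertex. No other vertex is a cut vertex either.

1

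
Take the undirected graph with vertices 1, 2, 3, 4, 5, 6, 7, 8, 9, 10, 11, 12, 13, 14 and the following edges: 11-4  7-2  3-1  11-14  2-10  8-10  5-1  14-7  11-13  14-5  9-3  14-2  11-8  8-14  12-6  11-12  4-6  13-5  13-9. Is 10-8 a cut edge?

No

After removing 10-8, the path 10-2-14-8 still connects them, so the edge is not a bridge.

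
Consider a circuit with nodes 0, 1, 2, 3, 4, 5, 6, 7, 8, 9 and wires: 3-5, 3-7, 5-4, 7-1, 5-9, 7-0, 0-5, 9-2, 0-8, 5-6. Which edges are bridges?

0-8, 1-7, 2-9, 4-5, 5-6, 5-9

The edges on the cycle 3-7-0-5-3 are not bridges since each lies on that cycle.
But removing 5-9 disconnects 5 from 9; removing 7-1 disconnects 7 from 1; removing 5-4 disconnects 5 from 4; removing 0-8 disconnects 0 from 8 — these are bridges.
In total 6 edges are bridges.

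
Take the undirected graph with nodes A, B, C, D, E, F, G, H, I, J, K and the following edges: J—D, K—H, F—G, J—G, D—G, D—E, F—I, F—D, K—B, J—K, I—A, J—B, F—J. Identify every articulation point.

Removing D increases the component count from 2 to 3, so D is a cut vertex.
Removing F increases the component count from 2 to 3, so F is a cut vertex.
Removing I increases the component count from 2 to 3, so I is a cut vertex.
Likewise J, K are cut vertices.
By contrast removing H leaves 2 components; it is not a cut vertex. No other vertex is a cut vertex either.

D, F, I, J, K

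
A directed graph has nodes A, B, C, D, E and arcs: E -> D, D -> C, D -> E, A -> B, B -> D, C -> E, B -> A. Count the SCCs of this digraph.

{C, D, E} are all mutually reachable — one SCC of size 3.
{A, B} are all mutually reachable — one SCC of size 2.
That gives 2 strongly connected components.

2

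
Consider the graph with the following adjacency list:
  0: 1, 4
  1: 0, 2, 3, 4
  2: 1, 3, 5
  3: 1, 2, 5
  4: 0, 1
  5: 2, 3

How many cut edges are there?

The edges on the cycle 1-4-0-1 are not bridges since each lies on that cycle.
Every edge lies on some cycle, so there are no bridges.

0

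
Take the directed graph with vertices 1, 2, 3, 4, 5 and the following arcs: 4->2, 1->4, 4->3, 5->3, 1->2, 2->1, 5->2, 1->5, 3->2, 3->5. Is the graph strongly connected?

Yes

From 1 we can reach every vertex (1, 2, 3, 4, 5), and every vertex can reach 1 (1, 2, 3, 4, 5). So the whole graph is one strongly connected component.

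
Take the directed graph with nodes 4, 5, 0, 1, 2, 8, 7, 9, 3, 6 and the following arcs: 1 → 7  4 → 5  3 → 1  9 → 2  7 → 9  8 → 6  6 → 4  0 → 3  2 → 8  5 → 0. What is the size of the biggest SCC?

10

{0, 1, 2, 3, 4, 5, 6, 7, 8, 9} are all mutually reachable — one SCC of size 10.
The largest has 10 vertices.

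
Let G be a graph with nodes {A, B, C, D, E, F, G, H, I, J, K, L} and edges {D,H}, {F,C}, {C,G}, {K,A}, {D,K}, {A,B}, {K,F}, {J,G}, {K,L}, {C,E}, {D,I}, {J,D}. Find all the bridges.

A-B, A-K, C-E, D-H, D-I, K-L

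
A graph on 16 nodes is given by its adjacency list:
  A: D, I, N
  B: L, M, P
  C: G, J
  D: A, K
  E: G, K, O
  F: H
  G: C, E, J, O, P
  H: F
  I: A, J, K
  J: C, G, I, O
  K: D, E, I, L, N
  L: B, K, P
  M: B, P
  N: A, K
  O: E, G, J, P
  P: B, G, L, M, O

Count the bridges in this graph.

1

The edges on the cycle G-C-J-G are not bridges since each lies on that cycle.
But removing F-H disconnects F from H — this is a bridge.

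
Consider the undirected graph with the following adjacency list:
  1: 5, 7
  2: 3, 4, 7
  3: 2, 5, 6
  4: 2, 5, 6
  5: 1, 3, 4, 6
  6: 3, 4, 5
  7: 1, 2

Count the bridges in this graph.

The edges on the cycle 3-5-4-6-3 are not bridges since each lies on that cycle.
Every edge lies on some cycle, so there are no bridges.

0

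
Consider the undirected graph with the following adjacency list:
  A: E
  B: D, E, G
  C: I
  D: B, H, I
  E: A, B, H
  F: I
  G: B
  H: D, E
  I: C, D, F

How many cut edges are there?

5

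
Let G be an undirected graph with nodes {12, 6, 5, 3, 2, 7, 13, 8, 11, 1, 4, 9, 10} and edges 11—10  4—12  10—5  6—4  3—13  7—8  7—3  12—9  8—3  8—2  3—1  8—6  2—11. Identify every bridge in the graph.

1-3, 10-11, 10-5, 11-2, 12-4, 12-9, 13-3, 2-8, 4-6, 6-8

The edges on the cycle 7-8-3-7 are not bridges since each lies on that cycle.
But removing 13—3 disconnects 13 from 3; removing 4—6 disconnects 4 from 6; removing 4—12 disconnects 4 from 12; removing 11—10 disconnects 11 from 10 — these are bridges.
In total 10 edges are bridges.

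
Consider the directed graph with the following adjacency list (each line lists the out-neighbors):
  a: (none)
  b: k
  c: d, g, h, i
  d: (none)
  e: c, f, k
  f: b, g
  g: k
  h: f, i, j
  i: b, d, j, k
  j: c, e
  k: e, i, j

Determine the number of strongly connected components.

3

{b, c, e, f, g, h, i, j, k} are all mutually reachable — one SCC of size 9.
{a} is an SCC by itself.
{d} is an SCC by itself.
That gives 3 strongly connected components.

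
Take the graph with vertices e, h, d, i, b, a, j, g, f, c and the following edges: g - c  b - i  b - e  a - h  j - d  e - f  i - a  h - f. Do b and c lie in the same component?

No

The component containing b is {a, b, e, f, h, i}, and c is not in it.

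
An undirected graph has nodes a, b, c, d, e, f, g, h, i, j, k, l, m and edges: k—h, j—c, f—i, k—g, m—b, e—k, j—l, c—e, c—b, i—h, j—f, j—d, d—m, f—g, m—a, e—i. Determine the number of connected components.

1

Starting from a we can reach a, b, c, d, e, f, g, h, i, j, k, l, m. That is one component of size 13.
Total: 1 component.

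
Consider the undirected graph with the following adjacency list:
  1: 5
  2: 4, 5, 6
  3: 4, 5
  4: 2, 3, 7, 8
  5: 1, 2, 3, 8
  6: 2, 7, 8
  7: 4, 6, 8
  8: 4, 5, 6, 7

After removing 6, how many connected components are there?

With 6 gone, the remaining components are: {1, 2, 3, 4, 5, 7, 8}.
That is 1 component.

1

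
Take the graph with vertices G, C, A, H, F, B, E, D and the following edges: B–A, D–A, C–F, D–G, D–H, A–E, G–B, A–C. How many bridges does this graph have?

4

The edges on the cycle D-G-B-A-D are not bridges since each lies on that cycle.
But removing A–C disconnects A from C; removing D–H disconnects D from H; removing C–F disconnects C from F; removing A–E disconnects A from E — these are bridges.
That makes 4 bridges.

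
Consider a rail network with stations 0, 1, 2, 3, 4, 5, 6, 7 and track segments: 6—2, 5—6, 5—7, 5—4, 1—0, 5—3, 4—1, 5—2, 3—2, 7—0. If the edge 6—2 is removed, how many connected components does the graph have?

1

6 and 2 are still connected via 6-5-2, so the component count stays at 1.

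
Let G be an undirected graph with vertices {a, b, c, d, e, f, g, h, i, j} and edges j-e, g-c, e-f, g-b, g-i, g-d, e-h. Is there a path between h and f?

Yes

From h we can reach e, f, h, j, which includes f.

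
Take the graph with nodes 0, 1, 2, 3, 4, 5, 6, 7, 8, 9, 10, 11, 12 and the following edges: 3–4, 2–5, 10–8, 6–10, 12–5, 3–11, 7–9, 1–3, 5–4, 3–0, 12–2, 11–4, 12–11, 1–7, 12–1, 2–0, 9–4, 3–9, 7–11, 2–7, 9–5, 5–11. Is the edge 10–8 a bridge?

Yes

Removing 10–8 leaves no path between 10 and 8: the component count goes from 2 to 3. So it is a bridge.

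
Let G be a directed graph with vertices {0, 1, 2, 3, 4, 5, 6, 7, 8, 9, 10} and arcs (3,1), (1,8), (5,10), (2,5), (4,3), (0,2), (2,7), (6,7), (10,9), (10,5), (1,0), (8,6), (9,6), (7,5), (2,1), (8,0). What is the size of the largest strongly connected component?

{5, 6, 7, 9, 10} are all mutually reachable — one SCC of size 5.
{0, 1, 2, 8} are all mutually reachable — one SCC of size 4.
{3} is an SCC by itself.
{4} is an SCC by itself.
The largest has 5 vertices.

5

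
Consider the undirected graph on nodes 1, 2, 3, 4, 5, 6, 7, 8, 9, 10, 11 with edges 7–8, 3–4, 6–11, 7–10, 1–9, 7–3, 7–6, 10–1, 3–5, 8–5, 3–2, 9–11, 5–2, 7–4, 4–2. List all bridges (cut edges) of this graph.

The edges on the cycle 7-8-5-2-4-7 are not bridges since each lies on that cycle.
Every edge lies on some cycle, so there are no bridges.

none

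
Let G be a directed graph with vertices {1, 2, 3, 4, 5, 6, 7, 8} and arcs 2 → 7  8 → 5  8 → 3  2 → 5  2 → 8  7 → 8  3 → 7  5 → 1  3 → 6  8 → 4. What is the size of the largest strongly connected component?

{3, 7, 8} are all mutually reachable — one SCC of size 3.
{4} is an SCC by itself.
{2} is an SCC by itself.
{6} is an SCC by itself.
{5} is an SCC by itself.
(and 1 more singleton SCC)
The largest has 3 vertices.

3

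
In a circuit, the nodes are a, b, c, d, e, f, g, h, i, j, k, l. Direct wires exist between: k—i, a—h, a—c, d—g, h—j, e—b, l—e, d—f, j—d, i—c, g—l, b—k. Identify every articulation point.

Removing d increases the component count from 1 to 2, so d is a cut vertex.
By contrast removing e leaves 1 component; it is not a cut vertex. No other vertex is a cut vertex either.

d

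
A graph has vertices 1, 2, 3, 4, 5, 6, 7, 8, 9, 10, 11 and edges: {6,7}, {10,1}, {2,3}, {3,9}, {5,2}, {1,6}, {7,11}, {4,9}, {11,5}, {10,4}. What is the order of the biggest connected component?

8 is isolated — a component by itself.
Starting from 1 we can reach 1, 2, 3, 4, 5, 6, 7, 9, 10, 11. That is one component of size 10.
The largest has 10 vertices.

10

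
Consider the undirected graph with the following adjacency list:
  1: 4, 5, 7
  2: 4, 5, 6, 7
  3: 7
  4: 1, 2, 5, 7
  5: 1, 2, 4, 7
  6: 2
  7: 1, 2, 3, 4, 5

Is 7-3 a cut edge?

Yes

Removing 7-3 leaves no path between 7 and 3: the component count goes from 1 to 2. So it is a bridge.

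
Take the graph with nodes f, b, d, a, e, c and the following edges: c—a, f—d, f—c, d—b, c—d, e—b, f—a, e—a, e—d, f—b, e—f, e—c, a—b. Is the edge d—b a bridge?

After removing d—b, the path d-e-b still connects them, so the edge is not a bridge.

No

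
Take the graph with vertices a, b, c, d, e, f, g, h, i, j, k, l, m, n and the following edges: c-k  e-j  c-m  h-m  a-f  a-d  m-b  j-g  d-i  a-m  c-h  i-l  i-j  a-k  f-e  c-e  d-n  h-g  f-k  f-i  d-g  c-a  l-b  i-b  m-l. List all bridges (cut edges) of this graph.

The edges on the cycle a-d-i-j-e-f-a are not bridges since each lies on that cycle.
But removing d-n disconnects d from n — this is a bridge.

d-n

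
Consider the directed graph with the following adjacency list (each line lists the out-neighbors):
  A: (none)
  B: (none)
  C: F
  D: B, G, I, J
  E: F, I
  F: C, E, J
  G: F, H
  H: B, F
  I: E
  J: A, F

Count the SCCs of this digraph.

6

{C, E, F, I, J} are all mutually reachable — one SCC of size 5.
{G} is an SCC by itself.
{B} is an SCC by itself.
{A} is an SCC by itself.
{D} is an SCC by itself.
(and 1 more singleton SCC)
That gives 6 strongly connected components.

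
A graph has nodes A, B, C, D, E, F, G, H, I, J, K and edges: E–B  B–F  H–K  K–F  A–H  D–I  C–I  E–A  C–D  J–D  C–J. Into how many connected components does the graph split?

3

G is isolated — a component by itself.
Starting from C we can reach C, D, I, J. That is one component of size 4.
Starting from A we can reach A, B, E, F, H, K. That is one component of size 6.
Total: 3 components.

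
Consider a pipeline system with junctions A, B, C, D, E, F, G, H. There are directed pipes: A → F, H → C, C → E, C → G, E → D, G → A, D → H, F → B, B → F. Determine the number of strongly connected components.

{C, D, E, H} are all mutually reachable — one SCC of size 4.
{B, F} are all mutually reachable — one SCC of size 2.
{A} is an SCC by itself.
{G} is an SCC by itself.
That gives 4 strongly connected components.

4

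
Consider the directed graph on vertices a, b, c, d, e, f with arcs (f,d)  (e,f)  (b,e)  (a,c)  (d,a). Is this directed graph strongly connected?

No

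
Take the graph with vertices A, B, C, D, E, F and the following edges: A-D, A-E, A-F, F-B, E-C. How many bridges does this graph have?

5

removing F-A disconnects F from A; removing E-C disconnects E from C; removing D-A disconnects D from A; removing A-E disconnects A from E — these are bridges.
In total 5 edges are bridges.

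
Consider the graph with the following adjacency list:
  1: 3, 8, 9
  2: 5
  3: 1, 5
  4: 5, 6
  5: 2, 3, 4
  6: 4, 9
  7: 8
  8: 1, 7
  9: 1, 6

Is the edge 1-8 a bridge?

Yes

Removing 1-8 leaves no path between 1 and 8: the component count goes from 1 to 2. So it is a bridge.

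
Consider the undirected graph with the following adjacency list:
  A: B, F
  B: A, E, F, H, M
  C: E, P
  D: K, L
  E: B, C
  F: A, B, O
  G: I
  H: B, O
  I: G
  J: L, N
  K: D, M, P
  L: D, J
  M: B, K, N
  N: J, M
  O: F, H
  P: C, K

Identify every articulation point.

B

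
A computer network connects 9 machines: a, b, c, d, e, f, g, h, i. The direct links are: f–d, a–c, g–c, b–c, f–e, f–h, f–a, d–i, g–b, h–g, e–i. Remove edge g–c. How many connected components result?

1

g and c are still connected via g-b-c, so the component count stays at 1.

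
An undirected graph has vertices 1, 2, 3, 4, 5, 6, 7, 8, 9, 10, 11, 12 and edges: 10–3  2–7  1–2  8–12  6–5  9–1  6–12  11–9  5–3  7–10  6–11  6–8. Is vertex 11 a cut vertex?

No

Deleting 11 leaves 2 components (was 2), so 11 is not a cut vertex.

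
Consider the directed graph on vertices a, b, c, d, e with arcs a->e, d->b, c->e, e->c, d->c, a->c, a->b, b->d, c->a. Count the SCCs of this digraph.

1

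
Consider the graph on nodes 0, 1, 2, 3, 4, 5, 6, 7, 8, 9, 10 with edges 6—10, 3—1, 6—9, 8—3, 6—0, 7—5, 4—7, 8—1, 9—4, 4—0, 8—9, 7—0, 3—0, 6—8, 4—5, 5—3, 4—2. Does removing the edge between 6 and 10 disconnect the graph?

Yes

Removing 6—10 leaves no path between 6 and 10: the component count goes from 1 to 2. So it is a bridge.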